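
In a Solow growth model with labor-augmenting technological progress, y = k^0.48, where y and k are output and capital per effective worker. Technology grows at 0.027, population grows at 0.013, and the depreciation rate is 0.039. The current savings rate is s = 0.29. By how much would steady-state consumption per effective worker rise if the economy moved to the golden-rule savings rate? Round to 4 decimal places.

Δc ≈ 0.3918

Capital per effective worker breaks even when investment replaces (n + g + δ)·k; here n + g + δ = 0.079.
Current steady state (s = 0.29): k* = (0.29/0.079)^(1/0.52) ≈ 12.1926, y* = 12.1926^0.48 ≈ 3.3214, c* = (1−0.29)·3.3214 ≈ 2.3582.
Maximizing c = f(k) − (n+g+δ)·k gives f'(k) = n+g+δ, i.e. 0.48·k^(0.48−1) = 0.079, so k_gold = (0.48/0.079)^(1/0.52) ≈ 32.1329.
y_gold = 32.1329^0.48 ≈ 5.2885, c_gold = y_gold − 0.079·k_gold ≈ 2.7500.
Gain: Δc = 2.7500 − 2.3582 ≈ 0.3918.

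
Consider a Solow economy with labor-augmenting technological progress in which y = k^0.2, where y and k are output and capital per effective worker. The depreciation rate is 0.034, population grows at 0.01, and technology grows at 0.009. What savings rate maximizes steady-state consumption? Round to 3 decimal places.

s_gold = 0.200

Capital per effective worker breaks even when investment replaces (n + g + δ)·k; here n + g + δ = 0.053.
At the golden rule MPK = n+g+δ, and in any Cobb-Douglas steady state s = (n+g+δ)·k/y = MPK·k/y = capital's share 0.2.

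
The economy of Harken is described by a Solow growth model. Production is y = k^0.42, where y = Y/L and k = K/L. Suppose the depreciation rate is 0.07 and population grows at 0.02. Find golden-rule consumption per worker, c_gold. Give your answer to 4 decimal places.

c_gold ≈ 1.7696

n + δ = 0.02 + 0.07 = 0.09.
At the golden rule the marginal product of capital equals n+δ: 0.42·k^(0.42−1) = 0.09. Solving, k_gold = (0.42/0.09)^(1/0.58) ≈ 14.2384.
y_gold = 14.2384^0.42 ≈ 3.0511.
c_gold = y_gold − (n+δ)·k_gold = 3.0511 − 0.09·14.2384 ≈ 1.7696.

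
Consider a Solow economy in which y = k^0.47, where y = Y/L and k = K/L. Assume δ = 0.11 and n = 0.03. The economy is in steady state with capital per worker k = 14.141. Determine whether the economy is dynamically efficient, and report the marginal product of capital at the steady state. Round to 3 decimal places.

dynamically inefficient; MPK ≈ 0.115

Capital per worker breaks even when investment replaces (n + δ)·k; here n + δ = 0.14.
MPK = 0.47·k^(0.47−1) = 0.47·14.141^(-0.53) ≈ 0.1154.
MPK < 0.14, so the economy is dynamically inefficient (over-saving).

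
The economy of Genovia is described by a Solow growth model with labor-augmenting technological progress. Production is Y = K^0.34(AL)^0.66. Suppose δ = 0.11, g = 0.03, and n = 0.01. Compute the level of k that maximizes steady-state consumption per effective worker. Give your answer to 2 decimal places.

Capital per effective worker breaks even when investment replaces (n + g + δ)·k; here n + g + δ = 0.15.
Setting f'(k) = n+g+δ gives 0.34·k^(0.34−1) = 0.15, hence k_gold = (0.34/0.15)^(1/0.66) ≈ 3.4551.

k_gold ≈ 3.46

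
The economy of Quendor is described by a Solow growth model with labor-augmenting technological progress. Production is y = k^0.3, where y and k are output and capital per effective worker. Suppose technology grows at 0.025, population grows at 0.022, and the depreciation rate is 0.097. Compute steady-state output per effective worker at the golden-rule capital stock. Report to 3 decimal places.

y_gold ≈ 1.370

Capital per effective worker breaks even when investment replaces (n + g + δ)·k; here n + g + δ = 0.144.
Setting f'(k) = n+g+δ gives 0.3·k^(0.3−1) = 0.144, hence k_gold = (0.3/0.144)^(1/0.7) ≈ 2.8534.
Output: y_gold = k_gold^0.3 = 2.8534^0.3 ≈ 1.3697.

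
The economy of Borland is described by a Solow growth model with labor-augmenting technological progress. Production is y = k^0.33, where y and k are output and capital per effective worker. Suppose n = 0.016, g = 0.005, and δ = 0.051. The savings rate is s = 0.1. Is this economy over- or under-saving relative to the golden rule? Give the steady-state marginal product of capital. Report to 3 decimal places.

Capital per effective worker breaks even when investment replaces (n + g + δ)·k; here n + g + δ = 0.072.
Steady-state k*: s·k^0.33 = 0.072·k gives k* = (0.1/0.072)^(1/0.67) ≈ 1.6328.
MPK = 0.33·1.6328^(-0.67) ≈ 0.2376.
MPK > n+g+δ = 0.072, so the economy is dynamically efficient (under-saving).

under-saving; MPK ≈ 0.238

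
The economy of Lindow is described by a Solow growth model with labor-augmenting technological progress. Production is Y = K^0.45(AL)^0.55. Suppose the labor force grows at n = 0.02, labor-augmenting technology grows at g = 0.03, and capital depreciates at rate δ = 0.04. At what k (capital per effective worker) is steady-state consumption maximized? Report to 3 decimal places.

k_gold ≈ 18.658

The effective depreciation rate is n + g + δ = 0.02 + 0.03 + 0.04 = 0.09.
Setting f'(k) = n+g+δ gives 0.45·k^(0.45−1) = 0.09, hence k_gold = (0.45/0.09)^(1/0.55) ≈ 18.6575.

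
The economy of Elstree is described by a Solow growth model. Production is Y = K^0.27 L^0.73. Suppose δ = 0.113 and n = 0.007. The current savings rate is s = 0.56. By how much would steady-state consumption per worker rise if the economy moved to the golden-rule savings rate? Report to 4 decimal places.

Δc ≈ 0.2075

The effective depreciation rate is n + δ = 0.007 + 0.113 = 0.12.
Current steady state (s = 0.56): k* = (0.56/0.12)^(1/0.73) ≈ 8.2499, y* = 8.2499^0.27 ≈ 1.7678, c* = (1−0.56)·1.7678 ≈ 0.7778.
Maximizing c = f(k) − (n+δ)·k gives f'(k) = n+δ, i.e. 0.27·k^(0.27−1) = 0.12, so k_gold = (0.27/0.12)^(1/0.73) ≈ 3.0370.
y_gold = 3.0370^0.27 ≈ 1.3498, c_gold = y_gold − 0.12·k_gold ≈ 0.9853.
Gain: Δc = 0.9853 − 0.7778 ≈ 0.2075.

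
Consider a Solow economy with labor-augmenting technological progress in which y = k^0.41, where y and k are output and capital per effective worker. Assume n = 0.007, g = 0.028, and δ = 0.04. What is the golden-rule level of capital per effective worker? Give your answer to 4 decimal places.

The effective depreciation rate is n + g + δ = 0.007 + 0.028 + 0.04 = 0.075.
At the golden rule the marginal product of capital equals n+g+δ: 0.41·k^(0.41−1) = 0.075. Solving, k_gold = (0.41/0.075)^(1/0.59) ≈ 17.7982.

k_gold ≈ 17.7982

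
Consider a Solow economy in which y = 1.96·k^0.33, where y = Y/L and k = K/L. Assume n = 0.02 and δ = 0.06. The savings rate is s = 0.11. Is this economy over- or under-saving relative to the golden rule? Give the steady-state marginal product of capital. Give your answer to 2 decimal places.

under-saving; MPK ≈ 0.24

Break-even investment rate: n + δ = 0.02 + 0.06 = 0.08.
Steady-state k*: s·A·k^0.33 = 0.08·k gives k* = (0.11·1.96/0.08)^(1/0.67) ≈ 4.3916.
MPK = 0.33·1.96·4.3916^(-0.67) ≈ 0.2400.
MPK > n+δ = 0.08, so the economy is dynamically efficient (under-saving).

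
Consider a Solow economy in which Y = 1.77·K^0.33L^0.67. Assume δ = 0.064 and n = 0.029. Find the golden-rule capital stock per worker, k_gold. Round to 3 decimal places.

k_gold ≈ 15.526

The effective depreciation rate is n + δ = 0.029 + 0.064 = 0.093.
Golden rule sets MPK = n+δ: 0.33·1.77·k^(0.33−1) = 0.093, so k_gold = (0.33·1.77/0.093)^(1/0.67) ≈ 15.5257.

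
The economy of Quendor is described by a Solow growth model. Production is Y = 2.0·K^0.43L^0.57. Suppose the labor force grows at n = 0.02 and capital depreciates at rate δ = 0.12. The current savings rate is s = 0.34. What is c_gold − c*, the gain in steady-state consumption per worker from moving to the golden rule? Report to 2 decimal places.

n + δ = 0.02 + 0.12 = 0.14.
Current steady state (s = 0.34): k* = (0.34·2.0/0.14)^(1/0.57) ≈ 16.0021, y* = 2.0·16.0021^0.43 ≈ 6.5891, c* = (1−0.34)·6.5891 ≈ 4.3488.
At the golden rule the marginal product of capital equals n+δ: 0.43·2.0·k^(0.43−1) = 0.14. Solving, k_gold = (0.43·2.0/0.14)^(1/0.57) ≈ 24.1605.
y_gold = 2.0·24.1605^0.43 ≈ 7.8662, c_gold = y_gold − 0.14·k_gold ≈ 4.4837.
Gain: Δc = 4.4837 − 4.3488 ≈ 0.1349.

Δc ≈ 0.13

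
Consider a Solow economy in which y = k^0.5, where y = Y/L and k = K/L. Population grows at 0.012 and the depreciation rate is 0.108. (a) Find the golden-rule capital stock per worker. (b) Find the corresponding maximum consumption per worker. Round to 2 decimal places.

(a) k_gold ≈ 17.36; (b) c_gold ≈ 2.08

n + δ = 0.012 + 0.108 = 0.12.
Golden rule sets MPK = n+δ: 0.5·k^(0.5−1) = 0.12, so k_gold = (0.5/0.12)^(1/0.5) ≈ 17.3611.
y_gold = 17.3611^0.5 ≈ 4.1667; c_gold = y_gold − 0.12·k_gold ≈ 2.0833.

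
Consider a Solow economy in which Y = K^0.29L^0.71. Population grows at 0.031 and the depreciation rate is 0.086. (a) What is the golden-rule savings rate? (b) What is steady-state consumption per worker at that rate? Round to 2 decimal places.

(a) s_gold = 0.29; (b) c_gold ≈ 1.03

Capital per worker breaks even when investment replaces (n + δ)·k; here n + δ = 0.117.
For Cobb-Douglas, s_gold equals capital's share: s_gold = 0.29.
Setting f'(k) = n+δ gives 0.29·k^(0.29−1) = 0.117, hence k_gold = (0.29/0.117)^(1/0.71) ≈ 3.5911.
y_gold = 3.5911^0.29 ≈ 1.4488; c_gold = (1−0.29)·y_gold ≈ 1.0287.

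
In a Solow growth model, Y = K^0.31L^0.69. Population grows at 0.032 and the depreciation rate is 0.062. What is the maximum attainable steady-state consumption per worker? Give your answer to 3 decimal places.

The effective depreciation rate is n + δ = 0.032 + 0.062 = 0.094.
Golden rule sets MPK = n+δ: 0.31·k^(0.31−1) = 0.094, so k_gold = (0.31/0.094)^(1/0.69) ≈ 5.6372.
y_gold = 5.6372^0.31 ≈ 1.7093.
c_gold = y_gold − (n+δ)·k_gold = 1.7093 − 0.094·5.6372 ≈ 1.1794.

c_gold ≈ 1.179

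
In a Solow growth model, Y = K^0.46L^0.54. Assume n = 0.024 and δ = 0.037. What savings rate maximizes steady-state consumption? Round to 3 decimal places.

s_gold = 0.460

n + δ = 0.024 + 0.037 = 0.061.
At the golden rule MPK = n+δ, and in any Cobb-Douglas steady state s = (n+δ)·k/y = MPK·k/y = capital's share 0.46.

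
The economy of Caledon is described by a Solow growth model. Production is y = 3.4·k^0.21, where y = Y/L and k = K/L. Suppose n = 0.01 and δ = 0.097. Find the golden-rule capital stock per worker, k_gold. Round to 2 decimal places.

The effective depreciation rate is n + δ = 0.01 + 0.097 = 0.107.
At the golden rule the marginal product of capital equals n+δ: 0.21·3.4·k^(0.21−1) = 0.107. Solving, k_gold = (0.21·3.4/0.107)^(1/0.79) ≈ 11.0519.

k_gold ≈ 11.05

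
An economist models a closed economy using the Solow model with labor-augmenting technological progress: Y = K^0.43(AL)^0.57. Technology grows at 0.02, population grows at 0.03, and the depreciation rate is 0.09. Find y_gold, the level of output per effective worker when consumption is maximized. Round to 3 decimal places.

Break-even investment rate: n + g + δ = 0.03 + 0.02 + 0.09 = 0.14.
At the golden rule the marginal product of capital equals n+g+δ: 0.43·k^(0.43−1) = 0.14. Solving, k_gold = (0.43/0.14)^(1/0.57) ≈ 7.1612.
Output: y_gold = k_gold^0.43 = 7.1612^0.43 ≈ 2.3315.

y_gold ≈ 2.332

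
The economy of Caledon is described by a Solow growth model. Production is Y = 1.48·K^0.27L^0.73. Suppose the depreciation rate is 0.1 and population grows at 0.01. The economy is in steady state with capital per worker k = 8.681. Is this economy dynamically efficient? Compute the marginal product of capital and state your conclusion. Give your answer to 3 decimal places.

Break-even investment rate: n + δ = 0.01 + 0.1 = 0.11.
MPK = 0.27·1.48·k^(0.27−1) = 0.27·1.48·8.681^(-0.73) ≈ 0.0825.
MPK < 0.11, so the economy is dynamically inefficient (over-saving).

dynamically inefficient; MPK ≈ 0.083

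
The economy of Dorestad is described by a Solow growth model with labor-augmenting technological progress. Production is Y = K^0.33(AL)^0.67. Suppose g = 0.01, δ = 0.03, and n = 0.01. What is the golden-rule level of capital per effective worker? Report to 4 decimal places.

n + g + δ = 0.01 + 0.01 + 0.03 = 0.05.
Setting f'(k) = n+g+δ gives 0.33·k^(0.33−1) = 0.05, hence k_gold = (0.33/0.05)^(1/0.67) ≈ 16.7186.

k_gold ≈ 16.7186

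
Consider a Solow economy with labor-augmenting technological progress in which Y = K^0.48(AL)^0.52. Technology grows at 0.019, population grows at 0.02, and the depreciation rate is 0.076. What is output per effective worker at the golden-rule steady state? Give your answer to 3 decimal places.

The effective depreciation rate is n + g + δ = 0.02 + 0.019 + 0.076 = 0.115.
At the golden rule the marginal product of capital equals n+g+δ: 0.48·k^(0.48−1) = 0.115. Solving, k_gold = (0.48/0.115)^(1/0.52) ≈ 15.6082.
Output: y_gold = k_gold^0.48 = 15.6082^0.48 ≈ 3.7395.

y_gold ≈ 3.739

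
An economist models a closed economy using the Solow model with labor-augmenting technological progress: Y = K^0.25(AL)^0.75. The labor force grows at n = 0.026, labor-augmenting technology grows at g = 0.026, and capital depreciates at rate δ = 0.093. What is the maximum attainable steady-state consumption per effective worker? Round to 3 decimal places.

Break-even investment rate: n + g + δ = 0.026 + 0.026 + 0.093 = 0.145.
Setting f'(k) = n+g+δ gives 0.25·k^(0.25−1) = 0.145, hence k_gold = (0.25/0.145)^(1/0.75) ≈ 2.0674.
y_gold = 2.0674^0.25 ≈ 1.1991.
c_gold = y_gold − (n+g+δ)·k_gold = 1.1991 − 0.145·2.0674 ≈ 0.8993.

c_gold ≈ 0.899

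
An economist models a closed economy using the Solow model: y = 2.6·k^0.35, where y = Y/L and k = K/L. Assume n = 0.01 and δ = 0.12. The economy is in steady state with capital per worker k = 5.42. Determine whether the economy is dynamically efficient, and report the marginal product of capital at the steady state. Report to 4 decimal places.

dynamically efficient; MPK ≈ 0.3033

The effective depreciation rate is n + δ = 0.01 + 0.12 = 0.13.
MPK = 0.35·2.6·k^(0.35−1) = 0.35·2.6·5.42^(-0.65) ≈ 0.3033.
MPK > 0.13, so the economy is dynamically efficient (under-saving).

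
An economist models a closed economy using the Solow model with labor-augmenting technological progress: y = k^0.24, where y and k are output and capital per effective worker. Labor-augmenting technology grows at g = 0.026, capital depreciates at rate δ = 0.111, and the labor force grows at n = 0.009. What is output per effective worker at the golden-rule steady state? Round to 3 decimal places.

Capital per effective worker breaks even when investment replaces (n + g + δ)·k; here n + g + δ = 0.146.
At the golden rule the marginal product of capital equals n+g+δ: 0.24·k^(0.24−1) = 0.146. Solving, k_gold = (0.24/0.146)^(1/0.76) ≈ 1.9232.
Output: y_gold = k_gold^0.24 = 1.9232^0.24 ≈ 1.1699.

y_gold ≈ 1.170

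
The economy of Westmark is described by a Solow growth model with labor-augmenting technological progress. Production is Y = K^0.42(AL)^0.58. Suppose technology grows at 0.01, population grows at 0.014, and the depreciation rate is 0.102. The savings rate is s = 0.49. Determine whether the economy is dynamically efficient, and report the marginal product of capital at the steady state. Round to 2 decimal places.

Capital per effective worker breaks even when investment replaces (n + g + δ)·k; here n + g + δ = 0.126.
Steady-state k*: s·k^0.42 = 0.126·k gives k* = (0.49/0.126)^(1/0.58) ≈ 10.3978.
MPK = 0.42·10.3978^(-0.58) ≈ 0.1080.
MPK < n+g+δ = 0.126, so the economy is dynamically inefficient (over-saving).

dynamically inefficient; MPK ≈ 0.11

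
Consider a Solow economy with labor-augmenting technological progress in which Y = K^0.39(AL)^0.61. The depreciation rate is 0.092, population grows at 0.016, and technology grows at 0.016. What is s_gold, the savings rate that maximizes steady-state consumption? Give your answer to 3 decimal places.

n + g + δ = 0.016 + 0.016 + 0.092 = 0.124.
At the golden rule MPK = n+g+δ, and in any Cobb-Douglas steady state s = (n+g+δ)·k/y = MPK·k/y = capital's share 0.39.

s_gold = 0.390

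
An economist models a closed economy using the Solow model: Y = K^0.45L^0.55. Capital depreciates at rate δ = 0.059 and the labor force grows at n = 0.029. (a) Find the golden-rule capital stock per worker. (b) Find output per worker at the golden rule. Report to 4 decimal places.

n + δ = 0.029 + 0.059 = 0.088.
Golden rule sets MPK = n+δ: 0.45·k^(0.45−1) = 0.088, so k_gold = (0.45/0.088)^(1/0.55) ≈ 19.4357.
y_gold = 19.4357^0.45 ≈ 3.8008.

(a) k_gold ≈ 19.4357; (b) y_gold ≈ 3.8008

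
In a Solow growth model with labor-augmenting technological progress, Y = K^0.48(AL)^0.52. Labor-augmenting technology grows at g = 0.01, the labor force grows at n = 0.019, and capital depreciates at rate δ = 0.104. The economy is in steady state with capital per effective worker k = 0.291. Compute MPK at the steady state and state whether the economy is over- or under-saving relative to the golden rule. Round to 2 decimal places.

Capital per effective worker breaks even when investment replaces (n + g + δ)·k; here n + g + δ = 0.133.
MPK = 0.48·k^(0.48−1) = 0.48·0.291^(-0.52) ≈ 0.9120.
MPK > 0.133, so the economy is dynamically efficient (under-saving).

under-saving; MPK ≈ 0.91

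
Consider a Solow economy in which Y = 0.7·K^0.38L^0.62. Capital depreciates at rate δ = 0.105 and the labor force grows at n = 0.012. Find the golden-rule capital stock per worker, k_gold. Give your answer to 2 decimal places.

k_gold ≈ 3.76

n + δ = 0.012 + 0.105 = 0.117.
Golden rule sets MPK = n+δ: 0.38·0.7·k^(0.38−1) = 0.117, so k_gold = (0.38·0.7/0.117)^(1/0.62) ≈ 3.7611.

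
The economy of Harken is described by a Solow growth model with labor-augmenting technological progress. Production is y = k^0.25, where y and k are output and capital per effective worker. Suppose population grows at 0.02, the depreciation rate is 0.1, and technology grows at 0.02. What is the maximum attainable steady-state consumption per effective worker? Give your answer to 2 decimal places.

c_gold ≈ 0.91

Break-even investment rate: n + g + δ = 0.02 + 0.02 + 0.1 = 0.14.
Setting f'(k) = n+g+δ gives 0.25·k^(0.25−1) = 0.14, hence k_gold = (0.25/0.14)^(1/0.75) ≈ 2.1665.
y_gold = 2.1665^0.25 ≈ 1.2132.
c_gold = y_gold − (n+g+δ)·k_gold = 1.2132 − 0.14·2.1665 ≈ 0.9099.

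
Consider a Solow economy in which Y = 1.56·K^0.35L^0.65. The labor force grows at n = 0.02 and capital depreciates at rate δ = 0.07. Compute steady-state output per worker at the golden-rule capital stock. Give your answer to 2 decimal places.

n + δ = 0.02 + 0.07 = 0.09.
At the golden rule the marginal product of capital equals n+δ: 0.35·1.56·k^(0.35−1) = 0.09. Solving, k_gold = (0.35·1.56/0.09)^(1/0.65) ≈ 16.0154.
Output: y_gold = 1.56·k_gold^0.35 = 1.56·16.0154^0.35 ≈ 4.1183.

y_gold ≈ 4.12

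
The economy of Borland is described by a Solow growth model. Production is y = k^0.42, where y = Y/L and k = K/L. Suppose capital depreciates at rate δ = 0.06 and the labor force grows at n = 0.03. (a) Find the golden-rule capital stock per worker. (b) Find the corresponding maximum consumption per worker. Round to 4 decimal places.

n + δ = 0.03 + 0.06 = 0.09.
At the golden rule the marginal product of capital equals n+δ: 0.42·k^(0.42−1) = 0.09. Solving, k_gold = (0.42/0.09)^(1/0.58) ≈ 14.2384.
y_gold = 14.2384^0.42 ≈ 3.0511; c_gold = y_gold − 0.09·k_gold ≈ 1.7696.

(a) k_gold ≈ 14.2384; (b) c_gold ≈ 1.7696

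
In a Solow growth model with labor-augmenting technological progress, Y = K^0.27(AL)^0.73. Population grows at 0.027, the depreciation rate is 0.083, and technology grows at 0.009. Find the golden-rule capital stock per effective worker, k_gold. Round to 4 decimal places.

k_gold ≈ 3.0720

Capital per effective worker breaks even when investment replaces (n + g + δ)·k; here n + g + δ = 0.119.
Golden rule sets MPK = n+g+δ: 0.27·k^(0.27−1) = 0.119, so k_gold = (0.27/0.119)^(1/0.73) ≈ 3.0720.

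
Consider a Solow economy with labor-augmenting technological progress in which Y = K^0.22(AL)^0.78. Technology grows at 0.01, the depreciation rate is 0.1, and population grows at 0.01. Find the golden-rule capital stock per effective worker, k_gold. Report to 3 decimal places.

k_gold ≈ 2.175

Break-even investment rate: n + g + δ = 0.01 + 0.01 + 0.1 = 0.12.
Setting f'(k) = n+g+δ gives 0.22·k^(0.22−1) = 0.12, hence k_gold = (0.22/0.12)^(1/0.78) ≈ 2.1751.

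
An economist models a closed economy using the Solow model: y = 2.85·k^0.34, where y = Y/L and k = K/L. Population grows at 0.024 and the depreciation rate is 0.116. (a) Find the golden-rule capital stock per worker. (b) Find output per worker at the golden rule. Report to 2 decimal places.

(a) k_gold ≈ 18.75; (b) y_gold ≈ 7.72

The effective depreciation rate is n + δ = 0.024 + 0.116 = 0.14.
Golden rule sets MPK = n+δ: 0.34·2.85·k^(0.34−1) = 0.14, so k_gold = (0.34·2.85/0.14)^(1/0.66) ≈ 18.7510.
y_gold = 2.85·18.7510^0.34 ≈ 7.7210.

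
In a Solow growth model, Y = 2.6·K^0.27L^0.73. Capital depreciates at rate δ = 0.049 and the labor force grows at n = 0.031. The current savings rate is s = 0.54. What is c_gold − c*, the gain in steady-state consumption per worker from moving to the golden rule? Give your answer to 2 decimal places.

Δc ≈ 0.79

n + δ = 0.031 + 0.049 = 0.08.
Current steady state (s = 0.54): k* = (0.54·2.6/0.08)^(1/0.73) ≈ 50.6395, y* = 2.6·50.6395^0.27 ≈ 7.5021, c* = (1−0.54)·7.5021 ≈ 3.4510.
Setting f'(k) = n+δ gives 0.27·2.6·k^(0.27−1) = 0.08, hence k_gold = (0.27·2.6/0.08)^(1/0.73) ≈ 19.5938.
y_gold = 2.6·19.5938^0.27 ≈ 5.8056, c_gold = y_gold − 0.08·k_gold ≈ 4.2381.
Gain: Δc = 4.2381 − 3.4510 ≈ 0.7871.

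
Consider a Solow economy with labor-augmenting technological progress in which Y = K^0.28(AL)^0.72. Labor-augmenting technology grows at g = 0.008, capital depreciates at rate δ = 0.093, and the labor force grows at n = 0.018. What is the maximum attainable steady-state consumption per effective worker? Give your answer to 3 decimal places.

c_gold ≈ 1.004

Capital per effective worker breaks even when investment replaces (n + g + δ)·k; here n + g + δ = 0.119.
At the golden rule the marginal product of capital equals n+g+δ: 0.28·k^(0.28−1) = 0.119. Solving, k_gold = (0.28/0.119)^(1/0.72) ≈ 3.2819.
y_gold = 3.2819^0.28 ≈ 1.3948.
c_gold = y_gold − (n+g+δ)·k_gold = 1.3948 − 0.119·3.2819 ≈ 1.0043.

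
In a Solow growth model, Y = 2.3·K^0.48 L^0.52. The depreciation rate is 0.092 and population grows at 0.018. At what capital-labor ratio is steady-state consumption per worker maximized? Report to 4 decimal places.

k_gold ≈ 84.3545

The effective depreciation rate is n + δ = 0.018 + 0.092 = 0.11.
Maximizing c = f(k) − (n+δ)·k gives f'(k) = n+δ, i.e. 0.48·2.3·k^(0.48−1) = 0.11, so k_gold = (0.48·2.3/0.11)^(1/0.52) ≈ 84.3545.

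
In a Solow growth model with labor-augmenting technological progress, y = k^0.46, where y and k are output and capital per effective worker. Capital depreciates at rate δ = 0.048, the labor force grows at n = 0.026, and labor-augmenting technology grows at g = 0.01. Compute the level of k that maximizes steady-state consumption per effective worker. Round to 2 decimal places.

k_gold ≈ 23.31

The effective depreciation rate is n + g + δ = 0.026 + 0.01 + 0.048 = 0.084.
Setting f'(k) = n+g+δ gives 0.46·k^(0.46−1) = 0.084, hence k_gold = (0.46/0.084)^(1/0.54) ≈ 23.3106.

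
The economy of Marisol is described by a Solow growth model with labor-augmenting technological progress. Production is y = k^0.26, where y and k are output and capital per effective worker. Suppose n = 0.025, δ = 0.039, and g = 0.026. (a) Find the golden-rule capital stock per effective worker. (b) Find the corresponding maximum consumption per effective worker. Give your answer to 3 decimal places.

n + g + δ = 0.025 + 0.026 + 0.039 = 0.09.
Maximizing c = f(k) − (n+g+δ)·k gives f'(k) = n+g+δ, i.e. 0.26·k^(0.26−1) = 0.09, so k_gold = (0.26/0.09)^(1/0.74) ≈ 4.1938.
y_gold = 4.1938^0.26 ≈ 1.4517; c_gold = y_gold − 0.09·k_gold ≈ 1.0743.

(a) k_gold ≈ 4.194; (b) c_gold ≈ 1.074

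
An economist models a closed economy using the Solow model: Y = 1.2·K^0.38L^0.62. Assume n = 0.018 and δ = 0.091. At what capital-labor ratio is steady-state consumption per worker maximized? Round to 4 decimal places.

k_gold ≈ 10.0573

Capital per worker breaks even when investment replaces (n + δ)·k; here n + δ = 0.109.
At the golden rule the marginal product of capital equals n+δ: 0.38·1.2·k^(0.38−1) = 0.109. Solving, k_gold = (0.38·1.2/0.109)^(1/0.62) ≈ 10.0573.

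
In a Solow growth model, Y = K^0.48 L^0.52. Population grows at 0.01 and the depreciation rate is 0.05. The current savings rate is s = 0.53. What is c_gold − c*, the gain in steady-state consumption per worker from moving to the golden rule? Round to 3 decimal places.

n + δ = 0.01 + 0.05 = 0.06.
Current steady state (s = 0.53): k* = (0.53/0.06)^(1/0.52) ≈ 65.9888, y* = 65.9888^0.48 ≈ 7.4704, c* = (1−0.53)·7.4704 ≈ 3.5111.
At the golden rule the marginal product of capital equals n+δ: 0.48·k^(0.48−1) = 0.06. Solving, k_gold = (0.48/0.06)^(1/0.52) ≈ 54.5395.
y_gold = 54.5395^0.48 ≈ 6.8174, c_gold = y_gold − 0.06·k_gold ≈ 3.5451.
Gain: Δc = 3.5451 − 3.5111 ≈ 0.0340.

Δc ≈ 0.034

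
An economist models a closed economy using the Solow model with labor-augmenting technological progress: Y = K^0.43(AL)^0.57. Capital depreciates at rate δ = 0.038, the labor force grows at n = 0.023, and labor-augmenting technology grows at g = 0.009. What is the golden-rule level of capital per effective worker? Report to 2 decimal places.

n + g + δ = 0.023 + 0.009 + 0.038 = 0.07.
Golden rule sets MPK = n+g+δ: 0.43·k^(0.43−1) = 0.07, so k_gold = (0.43/0.07)^(1/0.57) ≈ 24.1605.

k_gold ≈ 24.16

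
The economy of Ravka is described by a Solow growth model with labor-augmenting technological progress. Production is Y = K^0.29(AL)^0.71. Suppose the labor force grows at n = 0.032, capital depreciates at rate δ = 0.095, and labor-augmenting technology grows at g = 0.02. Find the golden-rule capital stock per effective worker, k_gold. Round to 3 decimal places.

The effective depreciation rate is n + g + δ = 0.032 + 0.02 + 0.095 = 0.147.
Maximizing c = f(k) − (n+g+δ)·k gives f'(k) = n+g+δ, i.e. 0.29·k^(0.29−1) = 0.147, so k_gold = (0.29/0.147)^(1/0.71) ≈ 2.6038.

k_gold ≈ 2.604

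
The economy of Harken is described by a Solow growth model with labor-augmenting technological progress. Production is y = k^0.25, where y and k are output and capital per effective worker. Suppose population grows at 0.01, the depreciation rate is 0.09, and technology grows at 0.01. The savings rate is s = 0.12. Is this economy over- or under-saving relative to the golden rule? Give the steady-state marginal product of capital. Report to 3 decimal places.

n + g + δ = 0.01 + 0.01 + 0.09 = 0.11.
Steady-state k*: s·k^0.25 = 0.11·k gives k* = (0.12/0.11)^(1/0.75) ≈ 1.1230.
MPK = 0.25·1.1230^(-0.75) ≈ 0.2292.
MPK > n+g+δ = 0.11, so the economy is dynamically efficient (under-saving).

under-saving; MPK ≈ 0.229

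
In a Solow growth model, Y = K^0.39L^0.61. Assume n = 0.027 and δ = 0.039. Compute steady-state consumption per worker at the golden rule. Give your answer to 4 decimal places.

c_gold ≈ 1.8993

The effective depreciation rate is n + δ = 0.027 + 0.039 = 0.066.
Golden rule sets MPK = n+δ: 0.39·k^(0.39−1) = 0.066, so k_gold = (0.39/0.066)^(1/0.61) ≈ 18.3987.
y_gold = 18.3987^0.39 ≈ 3.1136.
c_gold = y_gold − (n+δ)·k_gold = 3.1136 − 0.066·18.3987 ≈ 1.8993.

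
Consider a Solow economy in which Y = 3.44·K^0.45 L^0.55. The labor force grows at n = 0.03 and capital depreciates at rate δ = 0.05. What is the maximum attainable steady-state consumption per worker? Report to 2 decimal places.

c_gold ≈ 21.36

n + δ = 0.03 + 0.05 = 0.08.
At the golden rule the marginal product of capital equals n+δ: 0.45·3.44·k^(0.45−1) = 0.08. Solving, k_gold = (0.45·3.44/0.08)^(1/0.55) ≈ 218.4842.
y_gold = 3.44·218.4842^0.45 ≈ 38.8416.
c_gold = y_gold − (n+δ)·k_gold = 38.8416 − 0.08·218.4842 ≈ 21.3629.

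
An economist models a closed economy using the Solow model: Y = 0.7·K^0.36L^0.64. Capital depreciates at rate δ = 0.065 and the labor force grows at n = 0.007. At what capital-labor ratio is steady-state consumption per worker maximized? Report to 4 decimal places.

The effective depreciation rate is n + δ = 0.007 + 0.065 = 0.072.
Maximizing c = f(k) − (n+δ)·k gives f'(k) = n+δ, i.e. 0.36·0.7·k^(0.36−1) = 0.072, so k_gold = (0.36·0.7/0.072)^(1/0.64) ≈ 7.0812.

k_gold ≈ 7.0812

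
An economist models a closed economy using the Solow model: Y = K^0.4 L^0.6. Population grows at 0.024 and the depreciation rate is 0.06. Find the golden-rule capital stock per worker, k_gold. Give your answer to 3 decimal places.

k_gold ≈ 13.478

Capital per worker breaks even when investment replaces (n + δ)·k; here n + δ = 0.084.
Golden rule sets MPK = n+δ: 0.4·k^(0.4−1) = 0.084, so k_gold = (0.4/0.084)^(1/0.6) ≈ 13.4783.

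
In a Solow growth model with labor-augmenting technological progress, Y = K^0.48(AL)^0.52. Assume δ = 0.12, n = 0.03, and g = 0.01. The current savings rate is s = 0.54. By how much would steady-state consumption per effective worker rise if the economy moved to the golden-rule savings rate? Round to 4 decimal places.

Δc ≈ 0.0198

Break-even investment rate: n + g + δ = 0.03 + 0.01 + 0.12 = 0.16.
Current steady state (s = 0.54): k* = (0.54/0.16)^(1/0.52) ≈ 10.3732, y* = 10.3732^0.48 ≈ 3.0735, c* = (1−0.54)·3.0735 ≈ 1.4138.
At the golden rule the marginal product of capital equals n+g+δ: 0.48·k^(0.48−1) = 0.16. Solving, k_gold = (0.48/0.16)^(1/0.52) ≈ 8.2707.
y_gold = 8.2707^0.48 ≈ 2.7569, c_gold = y_gold − 0.16·k_gold ≈ 1.4336.
Gain: Δc = 1.4336 − 1.4138 ≈ 0.0198.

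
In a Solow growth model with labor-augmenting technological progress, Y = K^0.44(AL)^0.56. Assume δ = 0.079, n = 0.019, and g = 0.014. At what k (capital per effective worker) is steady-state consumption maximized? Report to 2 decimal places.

k_gold ≈ 11.51

n + g + δ = 0.019 + 0.014 + 0.079 = 0.112.
At the golden rule the marginal product of capital equals n+g+δ: 0.44·k^(0.44−1) = 0.112. Solving, k_gold = (0.44/0.112)^(1/0.56) ≈ 11.5115.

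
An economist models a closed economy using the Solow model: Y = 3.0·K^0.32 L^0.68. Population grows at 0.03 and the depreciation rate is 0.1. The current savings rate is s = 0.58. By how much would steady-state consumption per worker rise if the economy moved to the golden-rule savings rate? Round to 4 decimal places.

n + δ = 0.03 + 0.1 = 0.13.
Current steady state (s = 0.58): k* = (0.58·3.0/0.13)^(1/0.68) ≈ 45.3705, y* = 3.0·45.3705^0.32 ≈ 10.1692, c* = (1−0.58)·10.1692 ≈ 4.2711.
At the golden rule the marginal product of capital equals n+δ: 0.32·3.0·k^(0.32−1) = 0.13. Solving, k_gold = (0.32·3.0/0.13)^(1/0.68) ≈ 18.9214.
y_gold = 3.0·18.9214^0.32 ≈ 7.6868, c_gold = y_gold − 0.13·k_gold ≈ 5.2270.
Gain: Δc = 5.2270 − 4.2711 ≈ 0.9559.

Δc ≈ 0.9559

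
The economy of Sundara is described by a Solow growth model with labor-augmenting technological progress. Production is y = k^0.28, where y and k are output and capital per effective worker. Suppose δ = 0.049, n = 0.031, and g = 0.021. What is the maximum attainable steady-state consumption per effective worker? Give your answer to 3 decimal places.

c_gold ≈ 1.070

The effective depreciation rate is n + g + δ = 0.031 + 0.021 + 0.049 = 0.101.
Setting f'(k) = n+g+δ gives 0.28·k^(0.28−1) = 0.101, hence k_gold = (0.28/0.101)^(1/0.72) ≈ 4.1215.
y_gold = 4.1215^0.28 ≈ 1.4867.
c_gold = y_gold − (n+g+δ)·k_gold = 1.4867 − 0.101·4.1215 ≈ 1.0704.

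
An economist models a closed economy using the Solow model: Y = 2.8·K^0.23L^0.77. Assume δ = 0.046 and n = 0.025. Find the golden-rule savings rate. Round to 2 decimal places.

Capital per worker breaks even when investment replaces (n + δ)·k; here n + δ = 0.071.
At the golden rule MPK = n+δ, and in any Cobb-Douglas steady state s = (n+δ)·k/y = MPK·k/y = capital's share 0.23.

s_gold = 0.23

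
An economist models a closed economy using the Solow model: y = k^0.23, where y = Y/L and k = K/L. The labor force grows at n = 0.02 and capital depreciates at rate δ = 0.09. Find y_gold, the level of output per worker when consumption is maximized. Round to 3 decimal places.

y_gold ≈ 1.246

Break-even investment rate: n + δ = 0.02 + 0.09 = 0.11.
At the golden rule the marginal product of capital equals n+δ: 0.23·k^(0.23−1) = 0.11. Solving, k_gold = (0.23/0.11)^(1/0.77) ≈ 2.6063.
Output: y_gold = k_gold^0.23 = 2.6063^0.23 ≈ 1.2465.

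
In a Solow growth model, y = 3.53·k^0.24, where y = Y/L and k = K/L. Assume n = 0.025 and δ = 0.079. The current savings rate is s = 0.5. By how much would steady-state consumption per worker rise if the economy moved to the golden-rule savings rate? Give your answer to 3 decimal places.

Δc ≈ 0.887

Capital per worker breaks even when investment replaces (n + δ)·k; here n + δ = 0.104.
Current steady state (s = 0.5): k* = (0.5·3.53/0.104)^(1/0.76) ≈ 41.4993, y* = 3.53·41.4993^0.24 ≈ 8.6319, c* = (1−0.5)·8.6319 ≈ 4.3159.
Setting f'(k) = n+δ gives 0.24·3.53·k^(0.24−1) = 0.104, hence k_gold = (0.24·3.53/0.104)^(1/0.76) ≈ 15.7987.
y_gold = 3.53·15.7987^0.24 ≈ 6.8461, c_gold = y_gold − 0.104·k_gold ≈ 5.2030.
Gain: Δc = 5.2030 − 4.3159 ≈ 0.8871.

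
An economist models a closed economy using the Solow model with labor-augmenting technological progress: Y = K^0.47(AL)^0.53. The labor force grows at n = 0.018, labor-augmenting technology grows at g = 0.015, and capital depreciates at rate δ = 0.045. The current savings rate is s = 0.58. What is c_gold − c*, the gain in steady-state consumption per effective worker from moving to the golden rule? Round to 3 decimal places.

Capital per effective worker breaks even when investment replaces (n + g + δ)·k; here n + g + δ = 0.078.
Current steady state (s = 0.58): k* = (0.58/0.078)^(1/0.53) ≈ 44.0580, y* = 44.0580^0.47 ≈ 5.9250, c* = (1−0.58)·5.9250 ≈ 2.4885.
Golden rule sets MPK = n+g+δ: 0.47·k^(0.47−1) = 0.078, so k_gold = (0.47/0.078)^(1/0.53) ≈ 29.6281.
y_gold = 29.6281^0.47 ≈ 4.9170, c_gold = y_gold − 0.078·k_gold ≈ 2.6060.
Gain: Δc = 2.6060 − 2.4885 ≈ 0.1175.

Δc ≈ 0.117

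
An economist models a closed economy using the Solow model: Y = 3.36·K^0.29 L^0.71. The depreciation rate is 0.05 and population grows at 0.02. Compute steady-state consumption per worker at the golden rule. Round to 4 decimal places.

Capital per worker breaks even when investment replaces (n + δ)·k; here n + δ = 0.07.
Golden rule sets MPK = n+δ: 0.29·3.36·k^(0.29−1) = 0.07, so k_gold = (0.29·3.36/0.07)^(1/0.71) ≈ 40.8093.
y_gold = 3.36·40.8093^0.29 ≈ 9.8505.
c_gold = y_gold − (n+δ)·k_gold = 9.8505 − 0.07·40.8093 ≈ 6.9939.

c_gold ≈ 6.9939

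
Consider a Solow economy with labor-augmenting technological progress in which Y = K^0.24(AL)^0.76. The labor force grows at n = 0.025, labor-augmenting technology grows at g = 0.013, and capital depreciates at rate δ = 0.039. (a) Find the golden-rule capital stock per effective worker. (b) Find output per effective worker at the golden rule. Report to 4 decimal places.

n + g + δ = 0.025 + 0.013 + 0.039 = 0.077.
Maximizing c = f(k) − (n+g+δ)·k gives f'(k) = n+g+δ, i.e. 0.24·k^(0.24−1) = 0.077, so k_gold = (0.24/0.077)^(1/0.76) ≈ 4.4631.
y_gold = 4.4631^0.24 ≈ 1.4319.

(a) k_gold ≈ 4.4631; (b) y_gold ≈ 1.4319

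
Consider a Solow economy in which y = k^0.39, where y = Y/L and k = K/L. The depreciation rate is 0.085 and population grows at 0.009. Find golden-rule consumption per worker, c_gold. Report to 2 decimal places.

c_gold ≈ 1.51

Capital per worker breaks even when investment replaces (n + δ)·k; here n + δ = 0.094.
Maximizing c = f(k) − (n+δ)·k gives f'(k) = n+δ, i.e. 0.39·k^(0.39−1) = 0.094, so k_gold = (0.39/0.094)^(1/0.61) ≈ 10.3041.
y_gold = 10.3041^0.39 ≈ 2.4836.
c_gold = y_gold − (n+δ)·k_gold = 2.4836 − 0.094·10.3041 ≈ 1.5150.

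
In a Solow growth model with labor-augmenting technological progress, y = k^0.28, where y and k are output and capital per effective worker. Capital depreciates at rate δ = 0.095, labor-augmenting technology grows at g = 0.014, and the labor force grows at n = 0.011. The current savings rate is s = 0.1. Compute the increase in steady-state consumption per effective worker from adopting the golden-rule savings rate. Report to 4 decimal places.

Break-even investment rate: n + g + δ = 0.011 + 0.014 + 0.095 = 0.12.
Current steady state (s = 0.1): k* = (0.1/0.12)^(1/0.72) ≈ 0.7763, y* = 0.7763^0.28 ≈ 0.9316, c* = (1−0.1)·0.9316 ≈ 0.8384.
Golden rule sets MPK = n+g+δ: 0.28·k^(0.28−1) = 0.12, so k_gold = (0.28/0.12)^(1/0.72) ≈ 3.2440.
y_gold = 3.2440^0.28 ≈ 1.3903, c_gold = y_gold − 0.12·k_gold ≈ 1.0010.
Gain: Δc = 1.0010 − 0.8384 ≈ 0.1626.

Δc ≈ 0.1626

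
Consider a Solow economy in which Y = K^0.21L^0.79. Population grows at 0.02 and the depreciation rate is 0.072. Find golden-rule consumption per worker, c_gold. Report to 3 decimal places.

Capital per worker breaks even when investment replaces (n + δ)·k; here n + δ = 0.092.
Maximizing c = f(k) − (n+δ)·k gives f'(k) = n+δ, i.e. 0.21·k^(0.21−1) = 0.092, so k_gold = (0.21/0.092)^(1/0.79) ≈ 2.8426.
y_gold = 2.8426^0.21 ≈ 1.2453.
c_gold = y_gold − (n+δ)·k_gold = 1.2453 − 0.092·2.8426 ≈ 0.9838.

c_gold ≈ 0.984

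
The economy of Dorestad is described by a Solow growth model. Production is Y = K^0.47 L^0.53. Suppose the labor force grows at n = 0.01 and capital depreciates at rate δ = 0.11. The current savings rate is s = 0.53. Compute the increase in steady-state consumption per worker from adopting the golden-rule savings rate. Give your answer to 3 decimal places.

Δc ≈ 0.024

Capital per worker breaks even when investment replaces (n + δ)·k; here n + δ = 0.12.
Current steady state (s = 0.53): k* = (0.53/0.12)^(1/0.53) ≈ 16.4877, y* = 16.4877^0.47 ≈ 3.7331, c* = (1−0.53)·3.7331 ≈ 1.7545.
Golden rule sets MPK = n+δ: 0.47·k^(0.47−1) = 0.12, so k_gold = (0.47/0.12)^(1/0.53) ≈ 13.1435.
y_gold = 13.1435^0.47 ≈ 3.3558, c_gold = y_gold − 0.12·k_gold ≈ 1.7786.
Gain: Δc = 1.7786 − 1.7545 ≈ 0.0240.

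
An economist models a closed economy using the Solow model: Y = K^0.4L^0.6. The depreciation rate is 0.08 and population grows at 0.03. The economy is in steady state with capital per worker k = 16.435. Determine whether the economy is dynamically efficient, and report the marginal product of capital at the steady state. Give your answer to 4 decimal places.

n + δ = 0.03 + 0.08 = 0.11.
MPK = 0.4·k^(0.4−1) = 0.4·16.435^(-0.6) ≈ 0.0746.
MPK < 0.11, so the economy is dynamically inefficient (over-saving).

dynamically inefficient; MPK ≈ 0.0746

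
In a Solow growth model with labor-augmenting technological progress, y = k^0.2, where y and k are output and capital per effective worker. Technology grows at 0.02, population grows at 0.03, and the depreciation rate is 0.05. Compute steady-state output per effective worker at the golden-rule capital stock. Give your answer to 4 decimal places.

n + g + δ = 0.03 + 0.02 + 0.05 = 0.1.
Setting f'(k) = n+g+δ gives 0.2·k^(0.2−1) = 0.1, hence k_gold = (0.2/0.1)^(1/0.8) ≈ 2.3784.
Output: y_gold = k_gold^0.2 = 2.3784^0.2 ≈ 1.1892.

y_gold ≈ 1.1892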